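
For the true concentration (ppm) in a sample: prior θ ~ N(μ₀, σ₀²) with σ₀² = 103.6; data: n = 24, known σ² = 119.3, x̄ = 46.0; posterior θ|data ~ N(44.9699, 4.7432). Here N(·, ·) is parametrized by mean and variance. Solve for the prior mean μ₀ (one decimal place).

μ₀ = 23.5

The posterior mean is a precision-weighted average: μ_n = (τ₀μ₀ + τ_data·x̄)/(τ₀+τ_data), with τ₀=1/σ₀² and τ_data=n/σ².
Here τ₀ = 1/103.6 = 0.009653 and τ_data = 24/119.3 = 0.201174, so τ_n = 0.210827.
Rearranging for μ₀: μ₀ = (μ_n·τ_n − τ_data·x̄)/τ₀ = (44.9699·0.210827 − 0.201174·46.0) / 0.009653 = 0.226865/0.009653 ≈ 23.5.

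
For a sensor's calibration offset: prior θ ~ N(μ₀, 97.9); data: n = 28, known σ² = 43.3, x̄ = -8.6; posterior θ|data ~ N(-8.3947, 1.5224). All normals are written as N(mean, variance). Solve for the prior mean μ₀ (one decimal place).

The posterior mean is a precision-weighted average: μ_n = (τ₀μ₀ + τ_data·x̄)/(τ₀+τ_data), with τ₀=1/σ₀² and τ_data=n/σ².
Here τ₀ = 1/97.9 = 0.010215 and τ_data = 28/43.3 = 0.646651, so τ_n = 0.656866.
Rearranging for μ₀: μ₀ = (μ_n·τ_n − τ_data·x̄)/τ₀ = (-8.3947·0.656866 − 0.646651·-8.6) / 0.010215 = 0.047006/0.010215 ≈ 4.6.

μ₀ = 4.6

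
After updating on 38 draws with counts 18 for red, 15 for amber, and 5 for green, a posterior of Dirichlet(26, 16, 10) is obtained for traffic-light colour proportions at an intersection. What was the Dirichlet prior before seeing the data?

For a Dirichlet(α) prior with multinomial counts c, the posterior is Dirichlet(α + c) componentwise.
Subtract each count from the matching posterior parameter: 26−18=8, 16−15=1, 10−5=5.

Dirichlet(8, 1, 5)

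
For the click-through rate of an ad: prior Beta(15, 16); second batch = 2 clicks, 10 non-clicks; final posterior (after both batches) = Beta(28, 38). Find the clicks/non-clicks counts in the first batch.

11 clicks and 12 non-clicks

Sequential conjugate updates are equivalent to a single update on the pooled data, so total successes = posterior α − prior α and total failures = posterior β − prior β.
Total across both batches: 28−15=13 clicks, 38−16=22 non-clicks.
Subtract the second batch: 13−2=11 clicks and 22−10=12 non-clicks.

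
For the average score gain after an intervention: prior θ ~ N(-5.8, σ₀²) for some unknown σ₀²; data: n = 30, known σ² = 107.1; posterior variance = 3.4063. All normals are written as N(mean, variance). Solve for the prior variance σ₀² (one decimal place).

σ₀² = 74.3

Posterior precision equals prior precision plus data precision: 1/σ_n² = 1/σ₀² + n/σ².
So 1/σ₀² = 1/3.4063 − 30/107.1 = 0.293574 − 0.280112 = 0.013462.
Hence σ₀² = 1/0.013462 ≈ 74.3.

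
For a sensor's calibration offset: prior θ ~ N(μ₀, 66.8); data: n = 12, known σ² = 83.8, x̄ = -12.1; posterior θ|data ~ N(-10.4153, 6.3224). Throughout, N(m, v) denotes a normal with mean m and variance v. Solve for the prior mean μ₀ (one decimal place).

The posterior mean is a precision-weighted average: μ_n = (τ₀μ₀ + τ_data·x̄)/(τ₀+τ_data), with τ₀=1/σ₀² and τ_data=n/σ².
Here τ₀ = 1/66.8 = 0.014970 and τ_data = 12/83.8 = 0.143198, so τ_n = 0.158168.
Rearranging for μ₀: μ₀ = (μ_n·τ_n − τ_data·x̄)/τ₀ = (-10.4153·0.158168 − 0.143198·-12.1) / 0.014970 = 0.085329/0.014970 ≈ 5.7.

μ₀ = 5.7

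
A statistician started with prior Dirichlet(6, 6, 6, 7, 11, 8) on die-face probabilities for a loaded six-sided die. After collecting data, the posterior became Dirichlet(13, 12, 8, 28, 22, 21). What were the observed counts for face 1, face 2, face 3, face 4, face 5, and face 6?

counts (7, 6, 2, 21, 11, 13)

For a Dirichlet(α) prior with multinomial counts c, the posterior is Dirichlet(α + c) componentwise.
Counts are posterior − prior componentwise: 13−6=7, 12−6=6, 8−6=2, 28−7=21, 22−11=11, 21−8=13.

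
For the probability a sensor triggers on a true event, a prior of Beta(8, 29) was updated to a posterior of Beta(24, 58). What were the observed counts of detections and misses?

A Beta(α, β) prior with s successes and f failures in binomial data gives a Beta(α+s, β+f) posterior.
Match parameters: s=24−8=16, f=58−29=29.

16 detections and 29 misses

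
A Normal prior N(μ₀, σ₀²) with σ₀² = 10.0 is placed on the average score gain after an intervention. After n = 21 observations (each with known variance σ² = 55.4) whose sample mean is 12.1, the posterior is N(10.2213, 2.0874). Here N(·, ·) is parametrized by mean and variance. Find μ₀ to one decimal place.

μ₀ = 3.1

With known observation variance, the Normal–Normal posterior has precision τ_n = τ₀ + n/σ² and mean μ_n = (τ₀μ₀ + (n/σ²)x̄)/τ_n.
Here τ₀ = 1/10.0 = 0.100000 and τ_data = 21/55.4 = 0.379061, so τ_n = 0.479061.
Rearranging for μ₀: μ₀ = (μ_n·τ_n − τ_data·x̄)/τ₀ = (10.2213·0.479061 − 0.379061·12.1) / 0.100000 = 0.309988/0.100000 ≈ 3.1.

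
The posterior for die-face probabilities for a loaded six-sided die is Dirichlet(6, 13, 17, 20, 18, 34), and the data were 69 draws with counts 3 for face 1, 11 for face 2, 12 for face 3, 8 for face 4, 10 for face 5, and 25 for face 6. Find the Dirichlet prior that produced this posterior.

For a Dirichlet(α) prior with multinomial counts c, the posterior is Dirichlet(α + c) componentwise.
Subtract each count from the matching posterior parameter: 6−3=3, 13−11=2, 17−12=5, 20−8=12, 18−10=8, 34−25=9.

Dirichlet(3, 2, 5, 12, 8, 9)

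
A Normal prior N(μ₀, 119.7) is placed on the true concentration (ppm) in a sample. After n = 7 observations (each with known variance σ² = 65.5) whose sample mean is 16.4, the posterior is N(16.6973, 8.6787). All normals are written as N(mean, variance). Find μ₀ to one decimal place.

With known observation variance, the Normal–Normal posterior has precision τ_n = τ₀ + n/σ² and mean μ_n = (τ₀μ₀ + (n/σ²)x̄)/τ_n.
Here τ₀ = 1/119.7 = 0.008354 and τ_data = 7/65.5 = 0.106870, so τ_n = 0.115224.
Rearranging for μ₀: μ₀ = (μ_n·τ_n − τ_data·x̄)/τ₀ = (16.6973·0.115224 − 0.106870·16.4) / 0.008354 = 0.171262/0.008354 ≈ 20.5.

μ₀ = 20.5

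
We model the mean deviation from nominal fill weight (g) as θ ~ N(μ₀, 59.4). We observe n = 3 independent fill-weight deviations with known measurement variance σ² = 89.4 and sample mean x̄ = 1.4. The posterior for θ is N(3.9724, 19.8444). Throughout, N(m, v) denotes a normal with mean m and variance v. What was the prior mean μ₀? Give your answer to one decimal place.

With known observation variance, the Normal–Normal posterior has precision τ_n = τ₀ + n/σ² and mean μ_n = (τ₀μ₀ + (n/σ²)x̄)/τ_n.
Here τ₀ = 1/59.4 = 0.016835 and τ_data = 3/89.4 = 0.033557, so τ_n = 0.050392.
Rearranging for μ₀: μ₀ = (μ_n·τ_n − τ_data·x̄)/τ₀ = (3.9724·0.050392 − 0.033557·1.4) / 0.016835 = 0.153197/0.016835 ≈ 9.1.

μ₀ = 9.1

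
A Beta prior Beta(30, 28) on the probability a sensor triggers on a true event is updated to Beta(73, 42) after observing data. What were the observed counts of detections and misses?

A Beta(a, b) prior with s successes and f failures in binomial data gives a Beta(a+s, b+f) posterior.
So s = 73 − 30 = 43 and f = 42 − 28 = 14.

43 detections and 14 misses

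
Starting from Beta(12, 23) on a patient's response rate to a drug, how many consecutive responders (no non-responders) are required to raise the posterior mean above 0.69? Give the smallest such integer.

After k responders and 0 non-responders the posterior is Beta(12+k, 23), with mean (12+k)/(12+23+k).
Set (12+k)/(35+k) > 0.69 and solve: k > (0.69·35 − 12)/(1 − 0.69) = 39.194.
The smallest integer exceeding 39.194 is 40, and checking k=40: (52)/(75) = 0.6933 > 0.69.

k = 40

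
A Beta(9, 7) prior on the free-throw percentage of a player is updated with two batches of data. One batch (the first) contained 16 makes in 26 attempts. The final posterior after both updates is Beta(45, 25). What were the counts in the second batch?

20 makes and 8 misses

Sequential conjugate updates are equivalent to a single update on the pooled data, so total successes = posterior α − prior α and total failures = posterior β − prior β.
Total across both batches: 45−9=36 makes, 25−7=18 misses.
Subtract the first batch: 36−16=20 makes and 18−10=8 misses.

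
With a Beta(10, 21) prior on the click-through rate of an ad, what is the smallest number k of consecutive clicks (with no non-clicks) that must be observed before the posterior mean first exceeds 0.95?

k = 390

After k clicks and 0 non-clicks the posterior is Beta(10+k, 21), with mean (10+k)/(10+21+k).
Set (10+k)/(31+k) > 0.95 and solve: k > (0.95·31 − 10)/(1 − 0.95) = 389.000.
The smallest integer exceeding 389.000 is 390, and checking k=390: (400)/(421) = 0.9501 > 0.95.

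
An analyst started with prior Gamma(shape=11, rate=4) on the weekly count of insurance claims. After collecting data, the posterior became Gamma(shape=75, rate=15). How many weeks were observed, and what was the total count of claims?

Gamma–Poisson conjugacy: posterior shape = α + Σxᵢ, posterior rate = β + n.
Matching: Σxᵢ = 75 − 11 = 64 and n = 15 − 4 = 11.

n = 11 weeks with total 64 claims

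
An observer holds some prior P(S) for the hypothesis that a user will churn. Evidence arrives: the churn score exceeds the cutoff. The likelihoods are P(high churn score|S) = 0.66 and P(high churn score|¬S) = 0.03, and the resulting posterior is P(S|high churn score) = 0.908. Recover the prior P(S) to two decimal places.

In odds form, posterior odds = prior odds × likelihood ratio, so prior odds = posterior odds ÷ LR.
Posterior odds = 0.908/(1−0.908) = 9.8696. LR = 0.66/0.03 = 22.0000.
Prior odds = 9.8696/22.0000 = 0.4486, so P(S) = 0.4486/(1+0.4486) ≈ 0.31.

P(S) = 0.31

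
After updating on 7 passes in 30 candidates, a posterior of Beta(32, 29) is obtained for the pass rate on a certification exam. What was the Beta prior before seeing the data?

Under Beta–binomial conjugacy the posterior parameters are (a+s, b+f).
So a = 32 − 7 = 25 and b = 29 − 23 = 6.

Beta(25, 6)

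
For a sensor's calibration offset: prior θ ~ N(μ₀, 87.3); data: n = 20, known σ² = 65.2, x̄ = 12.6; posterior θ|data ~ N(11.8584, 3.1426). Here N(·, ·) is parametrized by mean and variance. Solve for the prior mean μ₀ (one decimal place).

μ₀ = -8.0

With known observation variance, the Normal–Normal posterior has precision τ_n = τ₀ + n/σ² and mean μ_n = (τ₀μ₀ + (n/σ²)x̄)/τ_n.
Here τ₀ = 1/87.3 = 0.011455 and τ_data = 20/65.2 = 0.306748, so τ_n = 0.318203.
Rearranging for μ₀: μ₀ = (μ_n·τ_n − τ_data·x̄)/τ₀ = (11.8584·0.318203 − 0.306748·12.6) / 0.011455 = -0.091646/0.011455 ≈ -8.0.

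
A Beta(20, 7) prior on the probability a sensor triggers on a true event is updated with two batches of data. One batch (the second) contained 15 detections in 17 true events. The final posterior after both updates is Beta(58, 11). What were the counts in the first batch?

Sequential conjugate updates are equivalent to a single update on the pooled data, so total successes = posterior α − prior α and total failures = posterior β − prior β.
Total across both batches: 58−20=38 detections, 11−7=4 misses.
Subtract the second batch: 38−15=23 detections and 4−2=2 misses.

23 detections and 2 misses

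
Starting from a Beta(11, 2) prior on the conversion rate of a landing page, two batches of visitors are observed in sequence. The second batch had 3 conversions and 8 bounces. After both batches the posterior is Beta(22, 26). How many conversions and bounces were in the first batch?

Because Beta–binomial updating is additive in the counts, the combined data contributed (α_post−α_prior, β_post−β_prior) successes and failures.
Total across both batches: 22−11=11 conversions, 26−2=24 bounces.
Subtract the second batch: 11−3=8 conversions and 24−8=16 bounces.

8 conversions and 16 bounces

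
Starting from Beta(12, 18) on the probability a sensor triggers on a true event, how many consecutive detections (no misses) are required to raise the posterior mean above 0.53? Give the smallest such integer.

After k detections and 0 misses the posterior is Beta(12+k, 18), with mean (12+k)/(12+18+k).
Set (12+k)/(30+k) > 0.53 and solve: k > (0.53·30 − 12)/(1 − 0.53) = 8.298.
The smallest integer exceeding 8.298 is 9.

k = 9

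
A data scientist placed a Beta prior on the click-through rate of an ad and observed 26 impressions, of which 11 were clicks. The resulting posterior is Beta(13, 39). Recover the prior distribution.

A Beta(a, b) prior with s successes and f failures in binomial data gives a Beta(a+s, b+f) posterior.
So a = 13 − 11 = 2 and b = 39 − 15 = 24.

Beta(2, 24)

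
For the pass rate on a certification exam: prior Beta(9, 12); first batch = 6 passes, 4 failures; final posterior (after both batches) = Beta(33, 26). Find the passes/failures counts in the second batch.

18 passes and 10 failures

Sequential conjugate updates are equivalent to a single update on the pooled data, so total successes = posterior α − prior α and total failures = posterior β − prior β.
Total across both batches: 33−9=24 passes, 26−12=14 failures.
Subtract the first batch: 24−6=18 passes and 14−4=10 failures.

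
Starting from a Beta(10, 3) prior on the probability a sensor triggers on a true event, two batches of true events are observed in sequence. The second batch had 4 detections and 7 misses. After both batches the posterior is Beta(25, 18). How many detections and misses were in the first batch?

11 detections and 8 misses

Because Beta–binomial updating is additive in the counts, the combined data contributed (α_post−α_prior, β_post−β_prior) successes and failures.
Total across both batches: 25−10=15 detections, 18−3=15 misses.
Subtract the second batch: 15−4=11 detections and 15−7=8 misses.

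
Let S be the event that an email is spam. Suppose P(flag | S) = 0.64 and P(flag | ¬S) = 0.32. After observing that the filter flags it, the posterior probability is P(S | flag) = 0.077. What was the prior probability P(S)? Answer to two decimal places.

Bayes' rule in odds form gives O(S|E) = O(S)·[P(E|S)/P(E|¬S)], hence O(S) = O(S|E)/LR.
Posterior odds = 0.077/(1−0.077) = 0.0834. LR = 0.64/0.32 = 2.0000.
Prior odds = 0.0834/2.0000 = 0.0417, so P(S) = 0.0417/(1+0.0417) ≈ 0.04.

P(S) = 0.04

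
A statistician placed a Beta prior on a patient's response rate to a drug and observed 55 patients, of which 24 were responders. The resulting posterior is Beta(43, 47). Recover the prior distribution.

Under Beta–binomial conjugacy the posterior parameters are (α+s, β+f).
So α = 43 − 24 = 19 and β = 47 − 31 = 16.

Beta(19, 16)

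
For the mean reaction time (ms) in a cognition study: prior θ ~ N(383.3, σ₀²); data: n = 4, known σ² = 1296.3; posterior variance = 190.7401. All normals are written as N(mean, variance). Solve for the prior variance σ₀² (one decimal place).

σ₀² = 463.6

Posterior precision equals prior precision plus data precision: 1/σ_n² = 1/σ₀² + n/σ².
So 1/σ₀² = 1/190.7401 − 4/1296.3 = 0.005243 − 0.003086 = 0.002157.
Hence σ₀² = 1/0.002157 ≈ 463.6.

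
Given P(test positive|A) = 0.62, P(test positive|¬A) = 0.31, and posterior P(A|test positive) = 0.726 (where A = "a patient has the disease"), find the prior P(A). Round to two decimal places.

In odds form, posterior odds = prior odds × likelihood ratio, so prior odds = posterior odds ÷ LR.
Posterior odds = 0.726/(1−0.726) = 2.6496. LR = 0.62/0.31 = 2.0000.
Prior odds = 2.6496/2.0000 = 1.3248, so P(A) = 1.3248/(1+1.3248) ≈ 0.57.

P(A) = 0.57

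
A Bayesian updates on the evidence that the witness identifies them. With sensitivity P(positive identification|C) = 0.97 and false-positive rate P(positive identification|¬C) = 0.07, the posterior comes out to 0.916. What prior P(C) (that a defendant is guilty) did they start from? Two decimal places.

Bayes' rule in odds form gives O(C|E) = O(C)·[P(E|C)/P(E|¬C)], hence O(C) = O(C|E)/LR.
Posterior odds = 0.916/(1−0.916) = 10.9048. LR = 0.97/0.07 = 13.8571.
Prior odds = 10.9048/13.8571 = 0.7869, so P(C) = 0.7869/(1+0.7869) ≈ 0.44.

P(C) = 0.44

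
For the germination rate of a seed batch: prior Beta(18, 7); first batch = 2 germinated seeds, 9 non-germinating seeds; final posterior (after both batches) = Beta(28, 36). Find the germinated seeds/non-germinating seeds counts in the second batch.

8 germinated seeds and 20 non-germinating seeds

Because Beta–binomial updating is additive in the counts, the combined data contributed (α_post−α_prior, β_post−β_prior) successes and failures.
Total across both batches: 28−18=10 germinated seeds, 36−7=29 non-germinating seeds.
Subtract the first batch: 10−2=8 germinated seeds and 29−9=20 non-germinating seeds.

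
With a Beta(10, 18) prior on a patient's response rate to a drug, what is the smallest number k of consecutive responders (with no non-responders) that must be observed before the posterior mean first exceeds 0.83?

k = 78

After k responders and 0 non-responders the posterior is Beta(10+k, 18), with mean (10+k)/(10+18+k).
Set (10+k)/(28+k) > 0.83 and solve: k > (0.83·28 − 10)/(1 − 0.83) = 77.882.
The smallest integer exceeding 77.882 is 78, and checking k=78: (88)/(106) = 0.8302 > 0.83.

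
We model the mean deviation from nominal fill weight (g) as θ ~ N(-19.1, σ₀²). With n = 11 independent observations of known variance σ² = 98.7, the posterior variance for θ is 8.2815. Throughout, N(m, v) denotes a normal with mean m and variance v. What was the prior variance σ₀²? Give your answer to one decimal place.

σ₀² = 107.5

Posterior precision equals prior precision plus data precision: 1/σ_n² = 1/σ₀² + n/σ².
So 1/σ₀² = 1/8.2815 − 11/98.7 = 0.120751 − 0.111449 = 0.009302.
Hence σ₀² = 1/0.009302 ≈ 107.5.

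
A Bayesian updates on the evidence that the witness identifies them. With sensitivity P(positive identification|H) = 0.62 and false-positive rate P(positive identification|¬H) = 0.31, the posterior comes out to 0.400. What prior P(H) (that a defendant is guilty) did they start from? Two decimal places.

In odds form, posterior odds = prior odds × likelihood ratio, so prior odds = posterior odds ÷ LR.
Posterior odds = 0.400/(1−0.400) = 0.6667. LR = 0.62/0.31 = 2.0000.
Prior odds = 0.6667/2.0000 = 0.3333, so P(H) = 0.3333/(1+0.3333) ≈ 0.25.

P(H) = 0.25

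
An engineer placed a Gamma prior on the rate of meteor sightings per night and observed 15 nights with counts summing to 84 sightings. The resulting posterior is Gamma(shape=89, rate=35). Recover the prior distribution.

Gamma(shape=5, rate=20)

Gamma–Poisson conjugacy: posterior shape = α + Σxᵢ, posterior rate = β + n.
So α = 89 − 84 = 5 and β = 35 − 15 = 20.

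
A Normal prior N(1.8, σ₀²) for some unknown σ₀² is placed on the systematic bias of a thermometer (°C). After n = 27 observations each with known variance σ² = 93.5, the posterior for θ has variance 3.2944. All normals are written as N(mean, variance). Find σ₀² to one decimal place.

Posterior precision equals prior precision plus data precision: 1/σ_n² = 1/σ₀² + n/σ².
So 1/σ₀² = 1/3.2944 − 27/93.5 = 0.303545 − 0.288770 = 0.014775.
Hence σ₀² = 1/0.014775 ≈ 67.7.

σ₀² = 67.7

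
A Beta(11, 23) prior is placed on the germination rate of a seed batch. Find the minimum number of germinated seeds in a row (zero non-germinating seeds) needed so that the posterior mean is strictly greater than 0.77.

k = 67

After k germinated seeds and 0 non-germinating seeds the posterior is Beta(11+k, 23), with mean (11+k)/(11+23+k).
Set (11+k)/(34+k) > 0.77 and solve: k > (0.77·34 − 11)/(1 − 0.77) = 66.000.
The smallest integer exceeding 66.000 is 67.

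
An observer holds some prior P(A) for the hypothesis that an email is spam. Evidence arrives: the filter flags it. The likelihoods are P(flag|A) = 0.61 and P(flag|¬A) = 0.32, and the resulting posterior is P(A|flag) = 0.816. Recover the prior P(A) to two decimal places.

P(A) = 0.70

In odds form, posterior odds = prior odds × likelihood ratio, so prior odds = posterior odds ÷ LR.
Posterior odds = 0.816/(1−0.816) = 4.4348. LR = 0.61/0.32 = 1.9062.
Prior odds = 4.4348/1.9062 = 2.3265, so P(A) = 2.3265/(1+2.3265) ≈ 0.70.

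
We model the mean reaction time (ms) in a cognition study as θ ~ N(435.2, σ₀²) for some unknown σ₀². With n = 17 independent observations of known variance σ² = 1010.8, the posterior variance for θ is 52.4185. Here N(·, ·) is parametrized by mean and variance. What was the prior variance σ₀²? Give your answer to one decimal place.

For the Normal–Normal model with known σ², precisions add: τ_n = τ₀ + n/σ².
So 1/σ₀² = 1/52.4185 − 17/1010.8 = 0.019077 − 0.016818 = 0.002259.
Hence σ₀² = 1/0.002259 ≈ 442.7.

σ₀² = 442.7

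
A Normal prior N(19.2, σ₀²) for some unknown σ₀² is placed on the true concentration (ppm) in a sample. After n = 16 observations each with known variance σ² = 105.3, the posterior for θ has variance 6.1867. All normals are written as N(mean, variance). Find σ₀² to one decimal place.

σ₀² = 103.2

Posterior precision equals prior precision plus data precision: 1/σ_n² = 1/σ₀² + n/σ².
So 1/σ₀² = 1/6.1867 − 16/105.3 = 0.161637 − 0.151947 = 0.009690.
Hence σ₀² = 1/0.009690 ≈ 103.2.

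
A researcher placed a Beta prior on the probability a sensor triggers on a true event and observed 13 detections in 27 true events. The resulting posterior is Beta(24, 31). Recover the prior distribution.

Beta(11, 17)

Beta is conjugate to the binomial likelihood: posterior = Beta(α+s, β+f).
So α = 24 − 13 = 11 and β = 31 − 14 = 17.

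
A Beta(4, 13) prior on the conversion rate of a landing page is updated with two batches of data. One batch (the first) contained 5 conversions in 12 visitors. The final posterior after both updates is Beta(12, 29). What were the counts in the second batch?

3 conversions and 9 bounces

Because Beta–binomial updating is additive in the counts, the combined data contributed (α_post−α_prior, β_post−β_prior) successes and failures.
Total across both batches: 12−4=8 conversions, 29−13=16 bounces.
Subtract the first batch: 8−5=3 conversions and 16−7=9 bounces.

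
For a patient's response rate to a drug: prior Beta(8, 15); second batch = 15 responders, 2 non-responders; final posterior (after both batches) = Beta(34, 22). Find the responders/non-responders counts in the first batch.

11 responders and 5 non-responders

Because Beta–binomial updating is additive in the counts, the combined data contributed (α_post−α_prior, β_post−β_prior) successes and failures.
Total across both batches: 34−8=26 responders, 22−15=7 non-responders.
Subtract the second batch: 26−15=11 responders and 7−2=5 non-responders.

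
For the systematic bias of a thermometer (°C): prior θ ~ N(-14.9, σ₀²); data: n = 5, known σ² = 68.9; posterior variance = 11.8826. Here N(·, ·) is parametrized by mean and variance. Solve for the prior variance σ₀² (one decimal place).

σ₀² = 86.3

For the Normal–Normal model with known σ², precisions add: τ_n = τ₀ + n/σ².
So 1/σ₀² = 1/11.8826 − 5/68.9 = 0.084157 − 0.072569 = 0.011588.
Hence σ₀² = 1/0.011588 ≈ 86.3.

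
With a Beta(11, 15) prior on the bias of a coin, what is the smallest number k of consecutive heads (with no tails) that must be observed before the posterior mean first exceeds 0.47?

After k heads and 0 tails the posterior is Beta(11+k, 15), with mean (11+k)/(11+15+k).
Set (11+k)/(26+k) > 0.47 and solve: k > (0.47·26 − 11)/(1 − 0.47) = 2.302.
The smallest integer exceeding 2.302 is 3, and checking k=3: (14)/(29) = 0.4828 > 0.47.

k = 3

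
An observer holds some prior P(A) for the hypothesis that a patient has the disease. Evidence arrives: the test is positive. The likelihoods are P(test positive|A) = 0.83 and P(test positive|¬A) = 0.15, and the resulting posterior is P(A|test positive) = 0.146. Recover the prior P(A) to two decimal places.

P(A) = 0.03

Bayes' rule in odds form gives O(A|E) = O(A)·[P(E|A)/P(E|¬A)], hence O(A) = O(A|E)/LR.
Posterior odds = 0.146/(1−0.146) = 0.1710. LR = 0.83/0.15 = 5.5333.
Prior odds = 0.1710/5.5333 = 0.0309, so P(A) = 0.0309/(1+0.0309) ≈ 0.03.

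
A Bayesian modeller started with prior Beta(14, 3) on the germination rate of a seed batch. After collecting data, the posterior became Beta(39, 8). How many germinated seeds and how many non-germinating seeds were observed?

25 germinated seeds and 5 non-germinating seeds

A Beta(α, β) prior with s successes and f failures in binomial data gives a Beta(α+s, β+f) posterior.
So s = 39 − 14 = 25 and f = 8 − 3 = 5.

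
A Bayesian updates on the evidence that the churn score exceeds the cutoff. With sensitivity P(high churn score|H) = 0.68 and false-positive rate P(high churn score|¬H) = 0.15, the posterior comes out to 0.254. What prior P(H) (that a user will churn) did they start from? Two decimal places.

Bayes' rule in odds form gives O(H|E) = O(H)·[P(E|H)/P(E|¬H)], hence O(H) = O(H|E)/LR.
Posterior odds = 0.254/(1−0.254) = 0.3405. LR = 0.68/0.15 = 4.5333.
Prior odds = 0.3405/4.5333 = 0.0751, so P(H) = 0.0751/(1+0.0751) ≈ 0.07.

P(H) = 0.07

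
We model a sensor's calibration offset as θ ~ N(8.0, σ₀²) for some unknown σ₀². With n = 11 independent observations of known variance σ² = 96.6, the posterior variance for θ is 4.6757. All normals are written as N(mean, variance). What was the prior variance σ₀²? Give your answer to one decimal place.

σ₀² = 10.0

For the Normal–Normal model with known σ², precisions add: τ_n = τ₀ + n/σ².
So 1/σ₀² = 1/4.6757 − 11/96.6 = 0.213872 − 0.113872 = 0.100000.
Hence σ₀² = 1/0.100000 ≈ 10.0.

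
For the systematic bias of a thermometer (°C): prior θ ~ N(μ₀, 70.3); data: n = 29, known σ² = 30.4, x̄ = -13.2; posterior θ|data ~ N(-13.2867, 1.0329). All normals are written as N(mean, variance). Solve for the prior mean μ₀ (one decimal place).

μ₀ = -19.1

With known observation variance, the Normal–Normal posterior has precision τ_n = τ₀ + n/σ² and mean μ_n = (τ₀μ₀ + (n/σ²)x̄)/τ_n.
Here τ₀ = 1/70.3 = 0.014225 and τ_data = 29/30.4 = 0.953947, so τ_n = 0.968172.
Rearranging for μ₀: μ₀ = (μ_n·τ_n − τ_data·x̄)/τ₀ = (-13.2867·0.968172 − 0.953947·-13.2) / 0.014225 = -0.271711/0.014225 ≈ -19.1.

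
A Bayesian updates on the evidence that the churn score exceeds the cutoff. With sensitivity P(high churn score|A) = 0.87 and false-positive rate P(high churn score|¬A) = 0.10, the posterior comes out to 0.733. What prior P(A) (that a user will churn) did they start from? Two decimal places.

P(A) = 0.24

In odds form, posterior odds = prior odds × likelihood ratio, so prior odds = posterior odds ÷ LR.
Posterior odds = 0.733/(1−0.733) = 2.7453. LR = 0.87/0.10 = 8.7000.
Prior odds = 2.7453/8.7000 = 0.3156, so P(A) = 0.3156/(1+0.3156) ≈ 0.24.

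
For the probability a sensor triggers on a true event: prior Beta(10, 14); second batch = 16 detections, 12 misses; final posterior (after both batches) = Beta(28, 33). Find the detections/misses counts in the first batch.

Sequential conjugate updates are equivalent to a single update on the pooled data, so total successes = posterior α − prior α and total failures = posterior β − prior β.
Total across both batches: 28−10=18 detections, 33−14=19 misses.
Subtract the second batch: 18−16=2 detections and 19−12=7 misses.

2 detections and 7 misses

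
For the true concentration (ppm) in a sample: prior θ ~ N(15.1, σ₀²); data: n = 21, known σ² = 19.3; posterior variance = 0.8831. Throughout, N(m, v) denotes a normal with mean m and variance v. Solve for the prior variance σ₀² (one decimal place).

σ₀² = 22.6

Posterior precision equals prior precision plus data precision: 1/σ_n² = 1/σ₀² + n/σ².
So 1/σ₀² = 1/0.8831 − 21/19.3 = 1.132375 − 1.088083 = 0.044292.
Hence σ₀² = 1/0.044292 ≈ 22.6.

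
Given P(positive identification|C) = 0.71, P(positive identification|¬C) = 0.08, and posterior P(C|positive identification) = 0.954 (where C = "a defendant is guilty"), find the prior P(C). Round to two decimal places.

In odds form, posterior odds = prior odds × likelihood ratio, so prior odds = posterior odds ÷ LR.
Posterior odds = 0.954/(1−0.954) = 20.7391. LR = 0.71/0.08 = 8.8750.
Prior odds = 20.7391/8.8750 = 2.3368, so P(C) = 2.3368/(1+2.3368) ≈ 0.70.

P(C) = 0.70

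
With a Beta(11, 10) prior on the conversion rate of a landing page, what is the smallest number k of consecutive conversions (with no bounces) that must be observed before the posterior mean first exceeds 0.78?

After k conversions and 0 bounces the posterior is Beta(11+k, 10), with mean (11+k)/(11+10+k).
Set (11+k)/(21+k) > 0.78 and solve: k > (0.78·21 − 11)/(1 − 0.78) = 24.455.
The smallest integer exceeding 24.455 is 25.

k = 25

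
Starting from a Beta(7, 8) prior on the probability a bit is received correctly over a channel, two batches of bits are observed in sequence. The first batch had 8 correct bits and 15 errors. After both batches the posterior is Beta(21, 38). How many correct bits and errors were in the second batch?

Sequential conjugate updates are equivalent to a single update on the pooled data, so total successes = posterior α − prior α and total failures = posterior β − prior β.
Total across both batches: 21−7=14 correct bits, 38−8=30 errors.
Subtract the first batch: 14−8=6 correct bits and 30−15=15 errors.

6 correct bits and 15 errors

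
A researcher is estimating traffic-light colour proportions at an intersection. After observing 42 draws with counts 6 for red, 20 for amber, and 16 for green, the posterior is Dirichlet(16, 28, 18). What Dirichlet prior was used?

Dirichlet(10, 8, 2)

For a Dirichlet(α) prior with multinomial counts c, the posterior is Dirichlet(α + c) componentwise.
Subtract each count from the matching posterior parameter: 16−6=10, 28−20=8, 18−16=2.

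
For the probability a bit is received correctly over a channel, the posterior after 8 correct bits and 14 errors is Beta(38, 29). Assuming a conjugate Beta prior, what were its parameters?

Beta(30, 15)

A Beta(α, β) prior with s successes and f failures in binomial data gives a Beta(α+s, β+f) posterior.
Subtract the data counts: 38−8=30, 29−14=15.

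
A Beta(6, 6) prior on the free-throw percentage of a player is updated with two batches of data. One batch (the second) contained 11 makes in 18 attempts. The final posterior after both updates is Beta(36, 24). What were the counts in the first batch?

19 makes and 11 misses

Because Beta–binomial updating is additive in the counts, the combined data contributed (α_post−α_prior, β_post−β_prior) successes and failures.
Total across both batches: 36−6=30 makes, 24−6=18 misses.
Subtract the second batch: 30−11=19 makes and 18−7=11 misses.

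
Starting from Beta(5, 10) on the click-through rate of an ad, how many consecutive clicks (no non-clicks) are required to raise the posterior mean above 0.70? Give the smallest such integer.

After k clicks and 0 non-clicks the posterior is Beta(5+k, 10), with mean (5+k)/(5+10+k).
Set (5+k)/(15+k) > 0.70 and solve: k > (0.70·15 − 5)/(1 − 0.70) = 18.333.
The smallest integer exceeding 18.333 is 19.

k = 19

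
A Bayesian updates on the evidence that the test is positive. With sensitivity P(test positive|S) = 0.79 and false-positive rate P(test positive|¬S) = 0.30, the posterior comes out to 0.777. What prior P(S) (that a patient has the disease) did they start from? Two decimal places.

P(S) = 0.57

Bayes' rule in odds form gives O(S|E) = O(S)·[P(E|S)/P(E|¬S)], hence O(S) = O(S|E)/LR.
Posterior odds = 0.777/(1−0.777) = 3.4843. LR = 0.79/0.30 = 2.6333.
Prior odds = 3.4843/2.6333 = 1.3232, so P(S) = 1.3232/(1+1.3232) ≈ 0.57.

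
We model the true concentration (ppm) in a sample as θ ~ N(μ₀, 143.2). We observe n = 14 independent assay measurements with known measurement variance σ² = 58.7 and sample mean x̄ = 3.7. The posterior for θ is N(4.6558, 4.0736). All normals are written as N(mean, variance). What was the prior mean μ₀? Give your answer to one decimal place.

μ₀ = 37.3

With known observation variance, the Normal–Normal posterior has precision τ_n = τ₀ + n/σ² and mean μ_n = (τ₀μ₀ + (n/σ²)x̄)/τ_n.
Here τ₀ = 1/143.2 = 0.006983 and τ_data = 14/58.7 = 0.238501, so τ_n = 0.245484.
Rearranging for μ₀: μ₀ = (μ_n·τ_n − τ_data·x̄)/τ₀ = (4.6558·0.245484 − 0.238501·3.7) / 0.006983 = 0.260471/0.006983 ≈ 37.3.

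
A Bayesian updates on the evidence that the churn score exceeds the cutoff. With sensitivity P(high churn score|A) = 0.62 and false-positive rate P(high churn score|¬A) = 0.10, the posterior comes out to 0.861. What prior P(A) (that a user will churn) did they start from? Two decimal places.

Bayes' rule in odds form gives O(A|E) = O(A)·[P(E|A)/P(E|¬A)], hence O(A) = O(A|E)/LR.
Posterior odds = 0.861/(1−0.861) = 6.1942. LR = 0.62/0.10 = 6.2000.
Prior odds = 6.1942/6.2000 = 0.9991, so P(A) = 0.9991/(1+0.9991) ≈ 0.50.

P(A) = 0.50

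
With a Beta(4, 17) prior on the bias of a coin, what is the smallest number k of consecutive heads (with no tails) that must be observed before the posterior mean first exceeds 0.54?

k = 16

After k heads and 0 tails the posterior is Beta(4+k, 17), with mean (4+k)/(4+17+k).
Set (4+k)/(21+k) > 0.54 and solve: k > (0.54·21 − 4)/(1 − 0.54) = 15.957.
The smallest integer exceeding 15.957 is 16, and checking k=16: (20)/(37) = 0.5405 > 0.54.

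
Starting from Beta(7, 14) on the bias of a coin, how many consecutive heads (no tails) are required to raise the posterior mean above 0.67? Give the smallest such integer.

k = 22

After k heads and 0 tails the posterior is Beta(7+k, 14), with mean (7+k)/(7+14+k).
Set (7+k)/(21+k) > 0.67 and solve: k > (0.67·21 − 7)/(1 − 0.67) = 21.424.
The smallest integer exceeding 21.424 is 22.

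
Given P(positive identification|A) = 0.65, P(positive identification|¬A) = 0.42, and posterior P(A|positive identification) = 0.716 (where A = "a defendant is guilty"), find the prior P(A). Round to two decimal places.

In odds form, posterior odds = prior odds × likelihood ratio, so prior odds = posterior odds ÷ LR.
Posterior odds = 0.716/(1−0.716) = 2.5211. LR = 0.65/0.42 = 1.5476.
Prior odds = 2.5211/1.5476 = 1.6290, so P(A) = 1.6290/(1+1.6290) ≈ 0.62.

P(A) = 0.62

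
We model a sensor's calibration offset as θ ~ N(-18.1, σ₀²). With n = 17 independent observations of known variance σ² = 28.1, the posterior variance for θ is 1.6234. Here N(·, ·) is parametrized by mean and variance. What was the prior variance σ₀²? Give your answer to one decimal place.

σ₀² = 90.8

For the Normal–Normal model with known σ², precisions add: τ_n = τ₀ + n/σ².
So 1/σ₀² = 1/1.6234 − 17/28.1 = 0.615991 − 0.604982 = 0.011009.
Hence σ₀² = 1/0.011009 ≈ 90.8.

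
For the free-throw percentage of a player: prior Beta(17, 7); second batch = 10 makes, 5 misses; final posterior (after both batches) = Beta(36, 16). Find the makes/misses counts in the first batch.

9 makes and 4 misses

Because Beta–binomial updating is additive in the counts, the combined data contributed (α_post−α_prior, β_post−β_prior) successes and failures.
Total across both batches: 36−17=19 makes, 16−7=9 misses.
Subtract the second batch: 19−10=9 makes and 9−5=4 misses.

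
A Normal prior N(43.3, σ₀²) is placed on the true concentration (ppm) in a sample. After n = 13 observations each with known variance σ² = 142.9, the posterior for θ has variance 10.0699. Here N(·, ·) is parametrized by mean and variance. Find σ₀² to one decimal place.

σ₀² = 120.0

For the Normal–Normal model with known σ², precisions add: τ_n = τ₀ + n/σ².
So 1/σ₀² = 1/10.0699 − 13/142.9 = 0.099306 − 0.090973 = 0.008333.
Hence σ₀² = 1/0.008333 ≈ 120.0.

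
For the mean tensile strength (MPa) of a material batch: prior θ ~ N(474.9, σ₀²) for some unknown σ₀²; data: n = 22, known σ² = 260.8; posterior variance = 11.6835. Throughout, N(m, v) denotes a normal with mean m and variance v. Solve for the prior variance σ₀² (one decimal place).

σ₀² = 809.7

For the Normal–Normal model with known σ², precisions add: τ_n = τ₀ + n/σ².
So 1/σ₀² = 1/11.6835 − 22/260.8 = 0.085591 − 0.084356 = 0.001235.
Hence σ₀² = 1/0.001235 ≈ 809.7.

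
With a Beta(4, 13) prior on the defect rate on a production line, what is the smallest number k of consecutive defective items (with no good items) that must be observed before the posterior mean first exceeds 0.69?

k = 25

After k defective items and 0 good items the posterior is Beta(4+k, 13), with mean (4+k)/(4+13+k).
Set (4+k)/(17+k) > 0.69 and solve: k > (0.69·17 − 4)/(1 − 0.69) = 24.935.
The smallest integer exceeding 24.935 is 25.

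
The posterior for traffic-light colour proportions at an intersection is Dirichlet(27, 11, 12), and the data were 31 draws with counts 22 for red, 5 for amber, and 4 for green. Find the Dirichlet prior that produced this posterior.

For a Dirichlet(α) prior with multinomial counts c, the posterior is Dirichlet(α + c) componentwise.
Subtract each count from the matching posterior parameter: 27−22=5, 11−5=6, 12−4=8.

Dirichlet(5, 6, 8)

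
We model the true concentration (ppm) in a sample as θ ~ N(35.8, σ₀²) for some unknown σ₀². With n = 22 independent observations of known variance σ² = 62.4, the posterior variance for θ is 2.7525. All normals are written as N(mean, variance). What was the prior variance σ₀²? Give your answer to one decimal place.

σ₀² = 93.1

For the Normal–Normal model with known σ², precisions add: τ_n = τ₀ + n/σ².
So 1/σ₀² = 1/2.7525 − 22/62.4 = 0.363306 − 0.352564 = 0.010742.
Hence σ₀² = 1/0.010742 ≈ 93.1.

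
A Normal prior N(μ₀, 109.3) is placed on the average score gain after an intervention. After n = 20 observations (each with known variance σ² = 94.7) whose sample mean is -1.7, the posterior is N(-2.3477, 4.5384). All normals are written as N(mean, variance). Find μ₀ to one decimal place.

μ₀ = -17.3

The posterior mean is a precision-weighted average: μ_n = (τ₀μ₀ + τ_data·x̄)/(τ₀+τ_data), with τ₀=1/σ₀² and τ_data=n/σ².
Here τ₀ = 1/109.3 = 0.009149 and τ_data = 20/94.7 = 0.211193, so τ_n = 0.220342.
Rearranging for μ₀: μ₀ = (μ_n·τ_n − τ_data·x̄)/τ₀ = (-2.3477·0.220342 − 0.211193·-1.7) / 0.009149 = -0.158269/0.009149 ≈ -17.3.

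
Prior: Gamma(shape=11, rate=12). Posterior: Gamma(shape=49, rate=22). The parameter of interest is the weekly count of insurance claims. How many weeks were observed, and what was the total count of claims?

Gamma–Poisson conjugacy: posterior shape = α + Σxᵢ, posterior rate = β + n.
Matching: Σxᵢ = 49 − 11 = 38 and n = 22 − 12 = 10.

n = 10 weeks with total 38 claims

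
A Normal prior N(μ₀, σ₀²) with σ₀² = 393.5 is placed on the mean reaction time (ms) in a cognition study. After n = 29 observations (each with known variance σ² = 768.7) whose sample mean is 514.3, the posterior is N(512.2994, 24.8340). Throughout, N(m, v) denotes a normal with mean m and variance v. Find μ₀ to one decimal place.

With known observation variance, the Normal–Normal posterior has precision τ_n = τ₀ + n/σ² and mean μ_n = (τ₀μ₀ + (n/σ²)x̄)/τ_n.
Here τ₀ = 1/393.5 = 0.002541 and τ_data = 29/768.7 = 0.037726, so τ_n = 0.040267.
Rearranging for μ₀: μ₀ = (μ_n·τ_n − τ_data·x̄)/τ₀ = (512.2994·0.040267 − 0.037726·514.3) / 0.002541 = 1.226278/0.002541 ≈ 482.6.

μ₀ = 482.6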